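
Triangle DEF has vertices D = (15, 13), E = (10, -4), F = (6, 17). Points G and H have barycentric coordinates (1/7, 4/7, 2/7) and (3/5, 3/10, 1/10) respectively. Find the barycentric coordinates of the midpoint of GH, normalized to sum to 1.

Since both coordinate triples sum to 1, the midpoint's barycentrics are the componentwise average.
(1/7+3/5)/2 = 13/35; similarly 61/140 and 27/140.

(13/35, 61/140, 27/140)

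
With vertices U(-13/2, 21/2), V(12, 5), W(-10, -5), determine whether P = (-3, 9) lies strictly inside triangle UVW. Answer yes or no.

yes

Barycentric coordinates of P: (7/9, 7/36, 1/36).
The three coordinates are positive, positive, positive; a point is interior exactly when all three are positive.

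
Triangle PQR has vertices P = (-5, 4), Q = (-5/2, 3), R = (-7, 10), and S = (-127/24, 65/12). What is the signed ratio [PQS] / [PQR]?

[PQR] = ½·((-5)·(3−10) + (-5/2)·(10−4) + (-7)·(4−3)) = ½·(35 − 15 − 7) = 13/2.
[PQS] = ½·((-5)·(3−(65/12)) + (-5/2)·(65/12−4) + (-127/24)·(4−3)) = ½·(145/12 − 85/24 − 127/24) = 13/8, so the ratio is (13/8)/(13/2) = 1/4.

1/4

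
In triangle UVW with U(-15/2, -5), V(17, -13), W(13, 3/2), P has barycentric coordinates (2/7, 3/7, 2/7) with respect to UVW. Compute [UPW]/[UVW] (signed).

3/7

The signed ratio [UPW]/[UVW] equals the barycentric coordinate of P at vertex V, which is 3/7.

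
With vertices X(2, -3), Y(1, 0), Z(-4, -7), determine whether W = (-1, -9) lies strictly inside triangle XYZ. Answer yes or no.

Barycentric coordinates of W: (31/22, -12/11, 15/22).
The three coordinates are positive, negative, positive; a point is interior exactly when all three are positive.

no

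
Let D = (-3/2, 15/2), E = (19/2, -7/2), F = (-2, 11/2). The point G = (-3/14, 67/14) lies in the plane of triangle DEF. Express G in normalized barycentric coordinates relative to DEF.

Signed area of the reference triangle: [DEF] = ½·((-3/2)·(-7/2−(11/2)) + (19/2)·(11/2−(15/2)) + (-2)·(15/2−(-7/2))) = ½·(27/2 − 19 − 22) = -55/4.
[GEF] = ½·((-3/14)·(-7/2−(11/2)) + (19/2)·(11/2−(67/14)) + (-2)·(67/14−(-7/2))) = ½·(27/14 + 95/14 − 116/7) = -55/14, so the D-coordinate is (-55/14)/(-55/4) = 2/7.
[DGF] = ½·((-3/2)·(67/14−(11/2)) + (-3/14)·(11/2−(15/2)) + (-2)·(15/2−(67/14))) = ½·(15/14 + 3/7 − 38/7) = -55/28, so the E-coordinate is 1/7.
[DEG] = ½·((-3/2)·(-7/2−(67/14)) + (19/2)·(67/14−(15/2)) + (-3/14)·(15/2−(-7/2))) = ½·(87/7 − 361/14 − 33/14) = -55/7, so the F-coordinate is 4/7.
Check: 2/7 + 1/7 + 4/7 = 1.

(2/7, 1/7, 4/7)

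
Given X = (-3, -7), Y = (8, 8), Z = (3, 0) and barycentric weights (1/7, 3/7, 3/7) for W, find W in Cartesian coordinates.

(30/7, 17/7)

W = (1/7)·X + (3/7)·Y + (3/7)·Z.
x-coordinate: (1/7)·(-3) + (3/7)·8 + (3/7)·3 = 30/7.
y-coordinate: (1/7)·(-7) + (3/7)·8 + (3/7)·0 = 17/7.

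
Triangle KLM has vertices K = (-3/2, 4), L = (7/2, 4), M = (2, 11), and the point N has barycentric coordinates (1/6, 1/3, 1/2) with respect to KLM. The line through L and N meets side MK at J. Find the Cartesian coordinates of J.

(9/8, 37/4)

Line LN meets MK where the L-coordinate vanishes; zeroing N's L-weight and renormalizing leaves M, K-weights 1/2 : 1/6 → (3/4, 1/4).
So J = (3/4)·M + (1/4)·K = (9/8, 37/4).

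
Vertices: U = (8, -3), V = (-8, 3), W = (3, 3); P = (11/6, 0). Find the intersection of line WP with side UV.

Barycentric coordinates of P with respect to UVW: (1/2, 1/3, 1/6).
On side UV the W-coordinate is zero; dropping P's W-weight 1/6 and renormalizing the remaining 1/2 : 1/3 gives weights 3/5, 2/5 on U, V.
Q = (3/5)·(8, -3) + (2/5)·(-8, 3) = (8/5, -3/5).

(8/5, -3/5)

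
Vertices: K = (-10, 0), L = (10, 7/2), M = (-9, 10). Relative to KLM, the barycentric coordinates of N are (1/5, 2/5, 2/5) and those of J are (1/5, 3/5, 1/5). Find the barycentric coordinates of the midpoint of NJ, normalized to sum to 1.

(1/5, 1/2, 3/10)

Since both coordinate triples sum to 1, the midpoint's barycentrics are the componentwise average.
(1/5+1/5)/2 = 1/5; similarly 1/2 and 3/10.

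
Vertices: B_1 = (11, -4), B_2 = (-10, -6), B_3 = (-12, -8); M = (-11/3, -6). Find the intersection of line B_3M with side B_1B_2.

(1/2, -5)

Barycentric coordinates of M with respect to B_1B_2B_3: (1/3, 1/3, 1/3).
On side B_1B_2 the B_3-coordinate is zero; dropping M's B_3-weight 1/3 and renormalizing the remaining 1/3 : 1/3 gives weights 1/2, 1/2 on B_1, B_2.
N = (1/2)·(11, -4) + (1/2)·(-10, -6) = (1/2, -5).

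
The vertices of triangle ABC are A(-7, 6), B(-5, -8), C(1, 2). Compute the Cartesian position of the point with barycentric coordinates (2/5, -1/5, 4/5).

(-1, 28/5)

P = (2/5)·A + (-1/5)·B + (4/5)·C.
x-coordinate: (2/5)·(-7) + (-1/5)·(-5) + (4/5)·1 = -1.
y-coordinate: (2/5)·6 + (-1/5)·(-8) + (4/5)·2 = 28/5.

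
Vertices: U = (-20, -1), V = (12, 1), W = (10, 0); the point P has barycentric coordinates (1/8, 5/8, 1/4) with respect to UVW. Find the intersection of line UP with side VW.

Line UP meets VW where the U-coordinate vanishes; zeroing P's U-weight and renormalizing leaves V, W-weights 5/8 : 1/4 → (5/7, 2/7).
So Q = (5/7)·V + (2/7)·W = (80/7, 5/7).

(80/7, 5/7)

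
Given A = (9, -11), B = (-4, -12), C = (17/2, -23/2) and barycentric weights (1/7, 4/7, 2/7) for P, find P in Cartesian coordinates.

P = (1/7)·A + (4/7)·B + (2/7)·C.
x-coordinate: (1/7)·9 + (4/7)·(-4) + (2/7)·(17/2) = 10/7.
y-coordinate: (1/7)·(-11) + (4/7)·(-12) + (2/7)·(-23/2) = -82/7.

(10/7, -82/7)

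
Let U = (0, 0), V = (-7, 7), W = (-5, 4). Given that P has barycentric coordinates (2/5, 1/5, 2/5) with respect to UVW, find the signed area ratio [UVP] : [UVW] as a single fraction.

The signed ratio [UVP]/[UVW] equals the barycentric coordinate of P at vertex W, which is 2/5.

2/5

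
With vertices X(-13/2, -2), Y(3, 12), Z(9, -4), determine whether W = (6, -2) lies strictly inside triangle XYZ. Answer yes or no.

Barycentric coordinates of W: (9/59, 25/236, 175/236).
The three coordinates are positive, positive, positive; a point is interior exactly when all three are positive.

yes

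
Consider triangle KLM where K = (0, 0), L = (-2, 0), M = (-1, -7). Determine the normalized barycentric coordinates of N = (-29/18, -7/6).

Signed area of the reference triangle: [KLM] = ½·(0·(0−(-7)) + (-2)·(-7−0) + (-1)·(0−0)) = ½·(0 + 14 + 0) = 7.
[NLM] = ½·((-29/18)·(0−(-7)) + (-2)·(-7−(-7/6)) + (-1)·(-7/6−0)) = ½·(-203/18 + 35/3 + 7/6) = 7/9, so the K-coordinate is (7/9)/7 = 1/9.
[KNM] = ½·(0·(-7/6−(-7)) + (-29/18)·(-7−0) + (-1)·(0−(-7/6))) = ½·(0 + 203/18 − 7/6) = 91/18, so the L-coordinate is 13/18.
[KLN] = ½·(0·(0−(-7/6)) + (-2)·(-7/6−0) + (-29/18)·(0−0)) = ½·(0 + 7/3 + 0) = 7/6, so the M-coordinate is 1/6.
Check: 1/9 + 13/18 + 1/6 = 1.

(1/9, 13/18, 1/6)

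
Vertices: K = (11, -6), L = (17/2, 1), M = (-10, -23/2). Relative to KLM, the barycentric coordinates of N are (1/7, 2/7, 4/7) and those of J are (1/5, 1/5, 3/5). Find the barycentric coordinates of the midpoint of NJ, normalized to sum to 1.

Since both coordinate triples sum to 1, the midpoint's barycentrics are the componentwise average.
(1/7+1/5)/2 = 6/35; similarly 17/70 and 41/70.

(6/35, 17/70, 41/70)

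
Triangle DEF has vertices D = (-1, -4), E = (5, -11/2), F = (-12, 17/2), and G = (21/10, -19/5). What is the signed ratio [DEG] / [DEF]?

1/10

[DEF] = ½·((-1)·(-11/2−(17/2)) + 5·(17/2−(-4)) + (-12)·(-4−(-11/2))) = ½·(14 + 125/2 − 18) = 117/4.
[DEG] = ½·((-1)·(-11/2−(-19/5)) + 5·(-19/5−(-4)) + (21/10)·(-4−(-11/2))) = ½·(17/10 + 1 + 63/20) = 117/40, so the ratio is (117/40)/(117/4) = 1/10.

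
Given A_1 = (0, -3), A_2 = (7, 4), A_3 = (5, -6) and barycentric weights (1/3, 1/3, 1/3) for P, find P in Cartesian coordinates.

(4, -5/3)

P = (1/3)·A_1 + (1/3)·A_2 + (1/3)·A_3.
x-coordinate: (1/3)·0 + (1/3)·7 + (1/3)·5 = 4.
y-coordinate: (1/3)·(-3) + (1/3)·4 + (1/3)·(-6) = -5/3.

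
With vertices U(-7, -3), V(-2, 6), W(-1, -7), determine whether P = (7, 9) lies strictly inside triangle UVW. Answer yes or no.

no

Barycentric coordinates of P: (-60/37, 64/37, 33/37).
The three coordinates are negative, positive, positive; a point is interior exactly when all three are positive.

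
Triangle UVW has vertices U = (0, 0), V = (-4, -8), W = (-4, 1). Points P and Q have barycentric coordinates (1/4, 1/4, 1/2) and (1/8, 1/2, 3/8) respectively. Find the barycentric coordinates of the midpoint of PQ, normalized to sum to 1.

(3/16, 3/8, 7/16)

Since both coordinate triples sum to 1, the midpoint's barycentrics are the componentwise average.
(1/4+1/8)/2 = 3/16; similarly 3/8 and 7/16.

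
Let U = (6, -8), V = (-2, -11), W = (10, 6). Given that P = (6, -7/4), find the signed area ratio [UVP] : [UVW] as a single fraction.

[UVW] = ½·(6·(-11−6) + (-2)·(6−(-8)) + 10·(-8−(-11))) = ½·(-102 − 28 + 30) = -50.
[UVP] = ½·(6·(-11−(-7/4)) + (-2)·(-7/4−(-8)) + 6·(-8−(-11))) = ½·(-111/2 − 25/2 + 18) = -25, so the ratio is (-25)/(-50) = 1/2.

1/2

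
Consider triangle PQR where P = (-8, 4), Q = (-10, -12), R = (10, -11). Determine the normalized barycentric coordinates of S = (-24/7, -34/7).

Signed area of the reference triangle: [PQR] = ½·((-8)·(-12−(-11)) + (-10)·(-11−4) + 10·(4−(-12))) = ½·(8 + 150 + 160) = 159.
[SQR] = ½·((-24/7)·(-12−(-11)) + (-10)·(-11−(-34/7)) + 10·(-34/7−(-12))) = ½·(24/7 + 430/7 + 500/7) = 477/7, so the P-coordinate is (477/7)/159 = 3/7.
[PSR] = ½·((-8)·(-34/7−(-11)) + (-24/7)·(-11−4) + 10·(4−(-34/7))) = ½·(-344/7 + 360/7 + 620/7) = 318/7, so the Q-coordinate is 2/7.
[PQS] = ½·((-8)·(-12−(-34/7)) + (-10)·(-34/7−4) + (-24/7)·(4−(-12))) = ½·(400/7 + 620/7 − 384/7) = 318/7, so the R-coordinate is 2/7.

(3/7, 2/7, 2/7)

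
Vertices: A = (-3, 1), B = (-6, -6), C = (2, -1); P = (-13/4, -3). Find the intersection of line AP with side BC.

Barycentric coordinates of P with respect to ABC: (1/4, 1/2, 1/4).
On side BC the A-coordinate is zero; dropping P's A-weight 1/4 and renormalizing the remaining 1/2 : 1/4 gives weights 2/3, 1/3 on B, C.
Q = (2/3)·(-6, -6) + (1/3)·(2, -1) = (-10/3, -13/3).

(-10/3, -13/3)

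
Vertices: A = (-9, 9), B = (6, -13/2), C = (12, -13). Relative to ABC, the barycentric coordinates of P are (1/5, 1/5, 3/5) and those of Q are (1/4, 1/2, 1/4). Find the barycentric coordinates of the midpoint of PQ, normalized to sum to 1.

Since both coordinate triples sum to 1, the midpoint's barycentrics are the componentwise average.
(1/5+1/4)/2 = 9/40; similarly 7/20 and 17/40.

(9/40, 7/20, 17/40)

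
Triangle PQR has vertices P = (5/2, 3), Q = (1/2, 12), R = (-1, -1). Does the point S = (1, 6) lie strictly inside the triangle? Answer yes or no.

Barycentric coordinates of S: (31/79, 33/79, 15/79).
The three coordinates are positive, positive, positive; a point is interior exactly when all three are positive.

yes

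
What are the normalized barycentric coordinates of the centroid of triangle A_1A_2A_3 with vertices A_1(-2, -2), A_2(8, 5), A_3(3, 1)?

The centroid is the average of the vertices, so each weight is 1/3.

(1/3, 1/3, 1/3)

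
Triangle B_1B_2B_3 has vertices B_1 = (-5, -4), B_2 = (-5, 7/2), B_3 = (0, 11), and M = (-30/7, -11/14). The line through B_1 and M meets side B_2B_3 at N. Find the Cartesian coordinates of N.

(-5/2, 29/4)

Barycentric coordinates of M with respect to B_1B_2B_3: (5/7, 1/7, 1/7).
On side B_2B_3 the B_1-coordinate is zero; dropping M's B_1-weight 5/7 and renormalizing the remaining 1/7 : 1/7 gives weights 1/2, 1/2 on B_2, B_3.
N = (1/2)·(-5, 7/2) + (1/2)·(0, 11) = (-5/2, 29/4).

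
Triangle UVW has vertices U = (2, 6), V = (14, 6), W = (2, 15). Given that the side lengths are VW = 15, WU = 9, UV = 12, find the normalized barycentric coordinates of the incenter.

The incenter has barycentric coordinates proportional to the opposite side lengths: (15 : 9 : 12).
Normalizing by 15+9+12 = 36 gives (5/12, 1/4, 1/3).

(5/12, 1/4, 1/3)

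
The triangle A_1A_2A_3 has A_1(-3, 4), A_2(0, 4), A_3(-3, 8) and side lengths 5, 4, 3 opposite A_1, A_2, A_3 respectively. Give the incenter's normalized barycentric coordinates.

The incenter has barycentric coordinates proportional to the opposite side lengths: (5 : 4 : 3).
Normalizing by 5+4+3 = 12 gives (5/12, 1/3, 1/4).

(5/12, 1/3, 1/4)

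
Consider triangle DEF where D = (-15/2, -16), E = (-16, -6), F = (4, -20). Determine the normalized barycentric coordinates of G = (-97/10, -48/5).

Signed area of the reference triangle: [DEF] = ½·((-15/2)·(-6−(-20)) + (-16)·(-20−(-16)) + 4·(-16−(-6))) = ½·(-105 + 64 − 40) = -81/2.
[GEF] = ½·((-97/10)·(-6−(-20)) + (-16)·(-20−(-48/5)) + 4·(-48/5−(-6))) = ½·(-679/5 + 832/5 − 72/5) = 81/10, so the D-coordinate is (81/10)/(-81/2) = -1/5.
[DGF] = ½·((-15/2)·(-48/5−(-20)) + (-97/10)·(-20−(-16)) + 4·(-16−(-48/5))) = ½·(-78 + 194/5 − 128/5) = -162/5, so the E-coordinate is 4/5.
[DEG] = ½·((-15/2)·(-6−(-48/5)) + (-16)·(-48/5−(-16)) + (-97/10)·(-16−(-6))) = ½·(-27 − 512/5 + 97) = -81/5, so the F-coordinate is 2/5.

(-1/5, 4/5, 2/5)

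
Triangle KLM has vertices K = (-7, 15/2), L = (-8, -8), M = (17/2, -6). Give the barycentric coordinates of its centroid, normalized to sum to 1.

(1/3, 1/3, 1/3)

The centroid is the average of the vertices, so each weight is 1/3.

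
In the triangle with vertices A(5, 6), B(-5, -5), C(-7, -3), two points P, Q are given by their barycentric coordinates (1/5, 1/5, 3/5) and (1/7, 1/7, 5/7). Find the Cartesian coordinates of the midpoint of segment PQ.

Barycentric coordinates of the midpoint are the average: (6/35, 6/35, 23/35).
Converting: (6/35)·A + (6/35)·B + (23/35)·C = (-23/5, -9/5).

(-23/5, -9/5)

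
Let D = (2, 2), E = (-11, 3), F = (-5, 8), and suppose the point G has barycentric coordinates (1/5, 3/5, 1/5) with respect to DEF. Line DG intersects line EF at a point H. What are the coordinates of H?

Line DG meets EF where the D-coordinate vanishes; zeroing G's D-weight and renormalizing leaves E, F-weights 3/5 : 1/5 → (3/4, 1/4).
So H = (3/4)·E + (1/4)·F = (-19/2, 17/4).

(-19/2, 17/4)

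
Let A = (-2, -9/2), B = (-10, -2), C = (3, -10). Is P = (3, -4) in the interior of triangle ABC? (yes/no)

Barycentric coordinates of P: (52/21, -20/21, -11/21).
The three coordinates are positive, negative, negative; a point is interior exactly when all three are positive.

no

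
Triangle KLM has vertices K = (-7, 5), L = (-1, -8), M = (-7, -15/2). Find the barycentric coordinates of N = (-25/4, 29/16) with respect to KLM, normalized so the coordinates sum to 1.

Signed area of the reference triangle: [KLM] = ½·((-7)·(-8−(-15/2)) + (-1)·(-15/2−5) + (-7)·(5−(-8))) = ½·(7/2 + 25/2 − 91) = -75/2.
[NLM] = ½·((-25/4)·(-8−(-15/2)) + (-1)·(-15/2−(29/16)) + (-7)·(29/16−(-8))) = ½·(25/8 + 149/16 − 1099/16) = -225/8, so the K-coordinate is (-225/8)/(-75/2) = 3/4.
[KNM] = ½·((-7)·(29/16−(-15/2)) + (-25/4)·(-15/2−5) + (-7)·(5−(29/16))) = ½·(-1043/16 + 625/8 − 357/16) = -75/16, so the L-coordinate is 1/8.
[KLN] = ½·((-7)·(-8−(29/16)) + (-1)·(29/16−5) + (-25/4)·(5−(-8))) = ½·(1099/16 + 51/16 − 325/4) = -75/16, so the M-coordinate is 1/8.
Check: 3/4 + 1/8 + 1/8 = 1.

(3/4, 1/8, 1/8)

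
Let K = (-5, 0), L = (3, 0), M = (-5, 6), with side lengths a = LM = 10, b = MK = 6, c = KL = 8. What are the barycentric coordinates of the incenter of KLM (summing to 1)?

(5/12, 1/4, 1/3)

The incenter has barycentric coordinates proportional to the opposite side lengths: (10 : 6 : 8).
Normalizing by 10+6+8 = 24 gives (5/12, 1/4, 1/3).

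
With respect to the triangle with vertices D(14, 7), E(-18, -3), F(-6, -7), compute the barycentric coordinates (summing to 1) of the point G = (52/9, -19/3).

Signed area of the reference triangle: [DEF] = ½·(14·(-3−(-7)) + (-18)·(-7−7) + (-6)·(7−(-3))) = ½·(56 + 252 − 60) = 124.
[GEF] = ½·((52/9)·(-3−(-7)) + (-18)·(-7−(-19/3)) + (-6)·(-19/3−(-3))) = ½·(208/9 + 12 + 20) = 248/9, so the D-coordinate is (248/9)/124 = 2/9.
[DGF] = ½·(14·(-19/3−(-7)) + (52/9)·(-7−7) + (-6)·(7−(-19/3))) = ½·(28/3 − 728/9 − 80) = -682/9, so the E-coordinate is -11/18.
[DEG] = ½·(14·(-3−(-19/3)) + (-18)·(-19/3−7) + (52/9)·(7−(-3))) = ½·(140/3 + 240 + 520/9) = 1550/9, so the F-coordinate is 25/18.
Check: 2/9 − 11/18 + 25/18 = 1.

(2/9, -11/18, 25/18)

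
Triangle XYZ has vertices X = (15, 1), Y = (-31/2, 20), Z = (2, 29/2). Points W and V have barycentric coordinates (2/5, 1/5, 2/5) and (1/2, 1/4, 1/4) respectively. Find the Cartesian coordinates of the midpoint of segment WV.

(313/80, 773/80)

Barycentric coordinates of the midpoint are the average: (9/20, 9/40, 13/40).
Converting: (9/20)·X + (9/40)·Y + (13/40)·Z = (313/80, 773/80).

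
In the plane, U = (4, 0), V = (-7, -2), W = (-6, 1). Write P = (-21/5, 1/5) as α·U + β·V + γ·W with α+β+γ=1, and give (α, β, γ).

(1/5, 1/5, 3/5)

Signed area of the reference triangle: [UVW] = ½·(4·(-2−1) + (-7)·(1−0) + (-6)·(0−(-2))) = ½·(-12 − 7 − 12) = -31/2.
[PVW] = ½·((-21/5)·(-2−1) + (-7)·(1−(1/5)) + (-6)·(1/5−(-2))) = ½·(63/5 − 28/5 − 66/5) = -31/10, so the U-coordinate is (-31/10)/(-31/2) = 1/5.
[UPW] = ½·(4·(1/5−1) + (-21/5)·(1−0) + (-6)·(0−(1/5))) = ½·(-16/5 − 21/5 + 6/5) = -31/10, so the V-coordinate is 1/5.
[UVP] = ½·(4·(-2−(1/5)) + (-7)·(1/5−0) + (-21/5)·(0−(-2))) = ½·(-44/5 − 7/5 − 42/5) = -93/10, so the W-coordinate is 3/5.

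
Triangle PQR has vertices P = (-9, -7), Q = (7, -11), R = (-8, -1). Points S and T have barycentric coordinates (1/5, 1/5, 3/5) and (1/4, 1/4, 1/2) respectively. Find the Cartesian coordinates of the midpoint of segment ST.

(-97/20, -23/5)

Barycentric coordinates of the midpoint are the average: (9/40, 9/40, 11/20).
Converting: (9/40)·P + (9/40)·Q + (11/20)·R = (-97/20, -23/5).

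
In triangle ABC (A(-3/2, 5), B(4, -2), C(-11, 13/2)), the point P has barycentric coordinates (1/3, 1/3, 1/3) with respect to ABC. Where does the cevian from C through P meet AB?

Line CP meets AB where the C-coordinate vanishes; zeroing P's C-weight and renormalizing leaves A, B-weights 1/3 : 1/3 → (1/2, 1/2).
So Q = (1/2)·A + (1/2)·B = (5/4, 3/2).

(5/4, 3/2)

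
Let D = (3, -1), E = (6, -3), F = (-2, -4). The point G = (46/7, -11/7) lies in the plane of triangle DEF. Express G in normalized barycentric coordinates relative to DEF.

Signed area of the reference triangle: [DEF] = ½·(3·(-3−(-4)) + 6·(-4−(-1)) + (-2)·(-1−(-3))) = ½·(3 − 18 − 4) = -19/2.
[GEF] = ½·((46/7)·(-3−(-4)) + 6·(-4−(-11/7)) + (-2)·(-11/7−(-3))) = ½·(46/7 − 102/7 − 20/7) = -38/7, so the D-coordinate is (-38/7)/(-19/2) = 4/7.
[DGF] = ½·(3·(-11/7−(-4)) + (46/7)·(-4−(-1)) + (-2)·(-1−(-11/7))) = ½·(51/7 − 138/7 − 8/7) = -95/14, so the E-coordinate is 5/7.
[DEG] = ½·(3·(-3−(-11/7)) + 6·(-11/7−(-1)) + (46/7)·(-1−(-3))) = ½·(-30/7 − 24/7 + 92/7) = 19/7, so the F-coordinate is -2/7.
Check: 4/7 + 5/7 − 2/7 = 1.

(4/7, 5/7, -2/7)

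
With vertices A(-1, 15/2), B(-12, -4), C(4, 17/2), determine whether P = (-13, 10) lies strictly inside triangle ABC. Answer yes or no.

Barycentric coordinates of P: (473/93, -49/93, -331/93).
The three coordinates are positive, negative, negative; a point is interior exactly when all three are positive.

no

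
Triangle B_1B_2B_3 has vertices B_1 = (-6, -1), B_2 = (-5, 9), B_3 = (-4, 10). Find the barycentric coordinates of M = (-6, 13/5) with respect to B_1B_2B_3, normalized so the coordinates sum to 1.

Signed area of the reference triangle: [B_1B_2B_3] = ½·((-6)·(9−10) + (-5)·(10−(-1)) + (-4)·(-1−9)) = ½·(6 − 55 + 40) = -9/2.
[MB_2B_3] = ½·((-6)·(9−10) + (-5)·(10−(13/5)) + (-4)·(13/5−9)) = ½·(6 − 37 + 128/5) = -27/10, so the B_1-coordinate is (-27/10)/(-9/2) = 3/5.
[B_1MB_3] = ½·((-6)·(13/5−10) + (-6)·(10−(-1)) + (-4)·(-1−(13/5))) = ½·(222/5 − 66 + 72/5) = -18/5, so the B_2-coordinate is 4/5.
[B_1B_2M] = ½·((-6)·(9−(13/5)) + (-5)·(13/5−(-1)) + (-6)·(-1−9)) = ½·(-192/5 − 18 + 60) = 9/5, so the B_3-coordinate is -2/5.

(3/5, 4/5, -2/5)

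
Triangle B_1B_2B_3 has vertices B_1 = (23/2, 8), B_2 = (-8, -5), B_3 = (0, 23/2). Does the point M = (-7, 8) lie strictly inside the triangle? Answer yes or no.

Barycentric coordinates of M: (-350/871, 259/871, 74/67).
The three coordinates are negative, positive, positive; a point is interior exactly when all three are positive.

no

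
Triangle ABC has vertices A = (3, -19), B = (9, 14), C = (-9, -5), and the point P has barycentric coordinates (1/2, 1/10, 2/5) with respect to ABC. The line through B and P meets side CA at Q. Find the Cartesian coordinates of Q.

Line BP meets CA where the B-coordinate vanishes; zeroing P's B-weight and renormalizing leaves C, A-weights 2/5 : 1/2 → (4/9, 5/9).
So Q = (4/9)·C + (5/9)·A = (-7/3, -115/9).

(-7/3, -115/9)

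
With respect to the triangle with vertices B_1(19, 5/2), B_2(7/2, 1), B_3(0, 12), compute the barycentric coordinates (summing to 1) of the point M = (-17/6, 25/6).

(-1/3, 1, 1/3)

Signed area of the reference triangle: [B_1B_2B_3] = ½·(19·(1−12) + (7/2)·(12−(5/2)) + 0·(5/2−1)) = ½·(-209 + 133/4 + 0) = -703/8.
[MB_2B_3] = ½·((-17/6)·(1−12) + (7/2)·(12−(25/6)) + 0·(25/6−1)) = ½·(187/6 + 329/12 + 0) = 703/24, so the B_1-coordinate is (703/24)/(-703/8) = -1/3.
[B_1MB_3] = ½·(19·(25/6−12) + (-17/6)·(12−(5/2)) + 0·(5/2−(25/6))) = ½·(-893/6 − 323/12 + 0) = -703/8, so the B_2-coordinate is 1.
[B_1B_2M] = ½·(19·(1−(25/6)) + (7/2)·(25/6−(5/2)) + (-17/6)·(5/2−1)) = ½·(-361/6 + 35/6 − 17/4) = -703/24, so the B_3-coordinate is 1/3.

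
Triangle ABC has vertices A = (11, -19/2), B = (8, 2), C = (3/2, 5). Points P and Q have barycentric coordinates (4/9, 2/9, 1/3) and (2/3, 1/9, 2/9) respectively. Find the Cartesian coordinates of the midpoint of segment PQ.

(283/36, -32/9)

Barycentric coordinates of the midpoint are the average: (5/9, 1/6, 5/18).
Converting: (5/9)·A + (1/6)·B + (5/18)·C = (283/36, -32/9).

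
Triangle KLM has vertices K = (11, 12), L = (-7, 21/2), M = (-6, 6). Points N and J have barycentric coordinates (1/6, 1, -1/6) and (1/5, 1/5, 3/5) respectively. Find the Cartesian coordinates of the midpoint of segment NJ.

(-209/60, 49/5)

Barycentric coordinates of the midpoint are the average: (11/60, 3/5, 13/60).
Converting: (11/60)·K + (3/5)·L + (13/60)·M = (-209/60, 49/5).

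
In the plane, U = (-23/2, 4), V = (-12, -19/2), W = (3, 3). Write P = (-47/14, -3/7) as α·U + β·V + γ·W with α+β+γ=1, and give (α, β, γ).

Signed area of the reference triangle: [UVW] = ½·((-23/2)·(-19/2−3) + (-12)·(3−4) + 3·(4−(-19/2))) = ½·(575/4 + 12 + 81/2) = 785/8.
[PVW] = ½·((-47/14)·(-19/2−3) + (-12)·(3−(-3/7)) + 3·(-3/7−(-19/2))) = ½·(1175/28 − 288/7 + 381/14) = 785/56, so the U-coordinate is (785/56)/(785/8) = 1/7.
[UPW] = ½·((-23/2)·(-3/7−3) + (-47/14)·(3−4) + 3·(4−(-3/7))) = ½·(276/7 + 47/14 + 93/7) = 785/28, so the V-coordinate is 2/7.
[UVP] = ½·((-23/2)·(-19/2−(-3/7)) + (-12)·(-3/7−4) + (-47/14)·(4−(-19/2))) = ½·(2921/28 + 372/7 − 1269/28) = 785/14, so the W-coordinate is 4/7.
Check: 1/7 + 2/7 + 4/7 = 1.

(1/7, 2/7, 4/7)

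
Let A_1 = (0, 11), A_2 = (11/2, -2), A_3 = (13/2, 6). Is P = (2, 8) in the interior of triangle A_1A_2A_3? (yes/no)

Barycentric coordinates of P: (2/3, 1/6, 1/6).
The three coordinates are positive, positive, positive; a point is interior exactly when all three are positive.

yes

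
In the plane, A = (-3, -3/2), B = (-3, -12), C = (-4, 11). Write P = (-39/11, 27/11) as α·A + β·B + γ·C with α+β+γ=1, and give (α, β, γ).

(2/11, 3/11, 6/11)

Signed area of the reference triangle: [ABC] = ½·((-3)·(-12−11) + (-3)·(11−(-3/2)) + (-4)·(-3/2−(-12))) = ½·(69 − 75/2 − 42) = -21/4.
[PBC] = ½·((-39/11)·(-12−11) + (-3)·(11−(27/11)) + (-4)·(27/11−(-12))) = ½·(897/11 − 282/11 − 636/11) = -21/22, so the A-coordinate is (-21/22)/(-21/4) = 2/11.
[APC] = ½·((-3)·(27/11−11) + (-39/11)·(11−(-3/2)) + (-4)·(-3/2−(27/11))) = ½·(282/11 − 975/22 + 174/11) = -63/44, so the B-coordinate is 3/11.
[ABP] = ½·((-3)·(-12−(27/11)) + (-3)·(27/11−(-3/2)) + (-39/11)·(-3/2−(-12))) = ½·(477/11 − 261/22 − 819/22) = -63/22, so the C-coordinate is 6/11.
Check: 2/11 + 3/11 + 6/11 = 1.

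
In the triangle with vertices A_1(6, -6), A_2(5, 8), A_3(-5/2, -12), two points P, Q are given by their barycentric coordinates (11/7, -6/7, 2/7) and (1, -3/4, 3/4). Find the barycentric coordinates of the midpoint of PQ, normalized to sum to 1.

Since both coordinate triples sum to 1, the midpoint's barycentrics are the componentwise average.
(11/7+1)/2 = 9/7; similarly -45/56 and 29/56.

(9/7, -45/56, 29/56)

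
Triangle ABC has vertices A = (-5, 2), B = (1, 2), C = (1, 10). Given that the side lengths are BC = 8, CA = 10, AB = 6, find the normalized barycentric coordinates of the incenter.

(1/3, 5/12, 1/4)

The incenter has barycentric coordinates proportional to the opposite side lengths: (8 : 10 : 6).
Normalizing by 8+10+6 = 24 gives (1/3, 5/12, 1/4).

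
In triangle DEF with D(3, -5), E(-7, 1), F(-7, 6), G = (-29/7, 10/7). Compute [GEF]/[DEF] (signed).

2/7

[DEF] = ½·(3·(1−6) + (-7)·(6−(-5)) + (-7)·(-5−1)) = ½·(-15 − 77 + 42) = -25.
[GEF] = ½·((-29/7)·(1−6) + (-7)·(6−(10/7)) + (-7)·(10/7−1)) = ½·(145/7 − 32 − 3) = -50/7, so the ratio is (-50/7)/(-25) = 2/7.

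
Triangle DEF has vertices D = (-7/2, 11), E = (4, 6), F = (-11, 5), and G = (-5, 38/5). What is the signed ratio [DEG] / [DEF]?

[DEF] = ½·((-7/2)·(6−5) + 4·(5−11) + (-11)·(11−6)) = ½·(-7/2 − 24 − 55) = -165/4.
[DEG] = ½·((-7/2)·(6−(38/5)) + 4·(38/5−11) + (-5)·(11−6)) = ½·(28/5 − 68/5 − 25) = -33/2, so the ratio is (-33/2)/(-165/4) = 2/5.

2/5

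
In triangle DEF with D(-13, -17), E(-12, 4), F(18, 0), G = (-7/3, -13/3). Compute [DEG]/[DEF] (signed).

[DEF] = ½·((-13)·(4−0) + (-12)·(0−(-17)) + 18·(-17−4)) = ½·(-52 − 204 − 378) = -317.
[DEG] = ½·((-13)·(4−(-13/3)) + (-12)·(-13/3−(-17)) + (-7/3)·(-17−4)) = ½·(-325/3 − 152 + 49) = -317/3, so the ratio is (-317/3)/(-317) = 1/3.

1/3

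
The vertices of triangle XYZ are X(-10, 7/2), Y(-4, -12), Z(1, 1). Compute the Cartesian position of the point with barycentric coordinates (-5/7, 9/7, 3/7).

(17/7, -35/2)

W = (-5/7)·X + (9/7)·Y + (3/7)·Z.
x-coordinate: (-5/7)·(-10) + (9/7)·(-4) + (3/7)·1 = 17/7.
y-coordinate: (-5/7)·(7/2) + (9/7)·(-12) + (3/7)·1 = -35/2.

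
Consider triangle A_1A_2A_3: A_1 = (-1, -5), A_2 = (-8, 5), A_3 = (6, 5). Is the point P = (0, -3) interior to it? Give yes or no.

yes

Barycentric coordinates of P: (4/5, 1/35, 6/35).
The three coordinates are positive, positive, positive; a point is interior exactly when all three are positive.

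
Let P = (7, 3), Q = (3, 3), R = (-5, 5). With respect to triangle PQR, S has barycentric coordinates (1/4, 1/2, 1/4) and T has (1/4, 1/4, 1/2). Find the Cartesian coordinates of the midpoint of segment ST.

Barycentric coordinates of the midpoint are the average: (1/4, 3/8, 3/8).
Converting: (1/4)·P + (3/8)·Q + (3/8)·R = (1, 15/4).

(1, 15/4)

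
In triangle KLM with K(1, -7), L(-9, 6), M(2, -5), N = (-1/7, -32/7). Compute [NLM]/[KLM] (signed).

[KLM] = ½·(1·(6−(-5)) + (-9)·(-5−(-7)) + 2·(-7−6)) = ½·(11 − 18 − 26) = -33/2.
[NLM] = ½·((-1/7)·(6−(-5)) + (-9)·(-5−(-32/7)) + 2·(-32/7−6)) = ½·(-11/7 + 27/7 − 148/7) = -66/7, so the ratio is (-66/7)/(-33/2) = 4/7.

4/7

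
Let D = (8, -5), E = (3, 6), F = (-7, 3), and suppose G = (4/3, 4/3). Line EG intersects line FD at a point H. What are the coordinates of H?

(1/2, -1)

Barycentric coordinates of G with respect to DEF: (1/3, 1/3, 1/3).
On side FD the E-coordinate is zero; dropping G's E-weight 1/3 and renormalizing the remaining 1/3 : 1/3 gives weights 1/2, 1/2 on F, D.
H = (1/2)·(-7, 3) + (1/2)·(8, -5) = (1/2, -1).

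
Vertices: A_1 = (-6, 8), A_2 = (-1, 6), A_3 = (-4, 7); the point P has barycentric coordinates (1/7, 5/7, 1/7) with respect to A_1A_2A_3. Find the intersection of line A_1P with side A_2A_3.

Line A_1P meets A_2A_3 where the A_1-coordinate vanishes; zeroing P's A_1-weight and renormalizing leaves A_2, A_3-weights 5/7 : 1/7 → (5/6, 1/6).
So Q = (5/6)·A_2 + (1/6)·A_3 = (-3/2, 37/6).

(-3/2, 37/6)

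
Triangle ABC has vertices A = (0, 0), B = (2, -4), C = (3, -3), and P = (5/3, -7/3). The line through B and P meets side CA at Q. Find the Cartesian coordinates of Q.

Barycentric coordinates of P with respect to ABC: (1/3, 1/3, 1/3).
On side CA the B-coordinate is zero; dropping P's B-weight 1/3 and renormalizing the remaining 1/3 : 1/3 gives weights 1/2, 1/2 on C, A.
Q = (1/2)·(3, -3) + (1/2)·(0, 0) = (3/2, -3/2).

(3/2, -3/2)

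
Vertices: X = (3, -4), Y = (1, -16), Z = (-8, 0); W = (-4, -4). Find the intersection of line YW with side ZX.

(-21/4, -1)

Barycentric coordinates of W with respect to XYZ: (1/5, 1/5, 3/5).
On side ZX the Y-coordinate is zero; dropping W's Y-weight 1/5 and renormalizing the remaining 3/5 : 1/5 gives weights 3/4, 1/4 on Z, X.
V = (3/4)·(-8, 0) + (1/4)·(3, -4) = (-21/4, -1).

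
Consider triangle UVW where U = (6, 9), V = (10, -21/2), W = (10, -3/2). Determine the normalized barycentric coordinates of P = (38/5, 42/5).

(3/5, -2/5, 4/5)

Signed area of the reference triangle: [UVW] = ½·(6·(-21/2−(-3/2)) + 10·(-3/2−9) + 10·(9−(-21/2))) = ½·(-54 − 105 + 195) = 18.
[PVW] = ½·((38/5)·(-21/2−(-3/2)) + 10·(-3/2−(42/5)) + 10·(42/5−(-21/2))) = ½·(-342/5 − 99 + 189) = 54/5, so the U-coordinate is (54/5)/18 = 3/5.
[UPW] = ½·(6·(42/5−(-3/2)) + (38/5)·(-3/2−9) + 10·(9−(42/5))) = ½·(297/5 − 399/5 + 6) = -36/5, so the V-coordinate is -2/5.
[UVP] = ½·(6·(-21/2−(42/5)) + 10·(42/5−9) + (38/5)·(9−(-21/2))) = ½·(-567/5 − 6 + 741/5) = 72/5, so the W-coordinate is 4/5.
Check: 3/5 − 2/5 + 4/5 = 1.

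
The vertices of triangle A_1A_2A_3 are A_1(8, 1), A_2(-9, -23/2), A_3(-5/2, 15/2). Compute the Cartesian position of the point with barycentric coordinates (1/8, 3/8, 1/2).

P = (1/8)·A_1 + (3/8)·A_2 + (1/2)·A_3.
x-coordinate: (1/8)·8 + (3/8)·(-9) + (1/2)·(-5/2) = -29/8.
y-coordinate: (1/8)·1 + (3/8)·(-23/2) + (1/2)·(15/2) = -7/16.

(-29/8, -7/16)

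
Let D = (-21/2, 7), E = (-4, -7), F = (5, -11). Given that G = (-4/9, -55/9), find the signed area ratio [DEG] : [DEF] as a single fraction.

5/9

[DEF] = ½·((-21/2)·(-7−(-11)) + (-4)·(-11−7) + 5·(7−(-7))) = ½·(-42 + 72 + 70) = 50.
[DEG] = ½·((-21/2)·(-7−(-55/9)) + (-4)·(-55/9−7) + (-4/9)·(7−(-7))) = ½·(28/3 + 472/9 − 56/9) = 250/9, so the ratio is (250/9)/50 = 5/9.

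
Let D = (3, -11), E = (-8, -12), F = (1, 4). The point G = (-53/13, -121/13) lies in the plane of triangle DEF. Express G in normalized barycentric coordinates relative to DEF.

Signed area of the reference triangle: [DEF] = ½·(3·(-12−4) + (-8)·(4−(-11)) + 1·(-11−(-12))) = ½·(-48 − 120 + 1) = -167/2.
[GEF] = ½·((-53/13)·(-12−4) + (-8)·(4−(-121/13)) + 1·(-121/13−(-12))) = ½·(848/13 − 1384/13 + 35/13) = -501/26, so the D-coordinate is (-501/26)/(-167/2) = 3/13.
[DGF] = ½·(3·(-121/13−4) + (-53/13)·(4−(-11)) + 1·(-11−(-121/13))) = ½·(-519/13 − 795/13 − 22/13) = -668/13, so the E-coordinate is 8/13.
[DEG] = ½·(3·(-12−(-121/13)) + (-8)·(-121/13−(-11)) + (-53/13)·(-11−(-12))) = ½·(-105/13 − 176/13 − 53/13) = -167/13, so the F-coordinate is 2/13.

(3/13, 8/13, 2/13)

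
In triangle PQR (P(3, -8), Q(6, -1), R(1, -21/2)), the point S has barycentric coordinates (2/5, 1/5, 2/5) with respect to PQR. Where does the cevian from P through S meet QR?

Line PS meets QR where the P-coordinate vanishes; zeroing S's P-weight and renormalizing leaves Q, R-weights 1/5 : 2/5 → (1/3, 2/3).
So T = (1/3)·Q + (2/3)·R = (8/3, -22/3).

(8/3, -22/3)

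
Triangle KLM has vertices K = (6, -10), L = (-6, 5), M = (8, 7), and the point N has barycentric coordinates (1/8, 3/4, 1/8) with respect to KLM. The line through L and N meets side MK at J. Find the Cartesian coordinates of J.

Line LN meets MK where the L-coordinate vanishes; zeroing N's L-weight and renormalizing leaves M, K-weights 1/8 : 1/8 → (1/2, 1/2).
So J = (1/2)·M + (1/2)·K = (7, -3/2).

(7, -3/2)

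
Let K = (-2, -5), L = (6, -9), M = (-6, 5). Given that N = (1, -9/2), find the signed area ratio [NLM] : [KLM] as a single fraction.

1/4

[KLM] = ½·((-2)·(-9−5) + 6·(5−(-5)) + (-6)·(-5−(-9))) = ½·(28 + 60 − 24) = 32.
[NLM] = ½·(1·(-9−5) + 6·(5−(-9/2)) + (-6)·(-9/2−(-9))) = ½·(-14 + 57 − 27) = 8, so the ratio is 8/32 = 1/4.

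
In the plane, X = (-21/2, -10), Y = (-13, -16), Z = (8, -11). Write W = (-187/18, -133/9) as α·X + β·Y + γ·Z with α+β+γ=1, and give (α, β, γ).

(1/9, 7/9, 1/9)

Signed area of the reference triangle: [XYZ] = ½·((-21/2)·(-16−(-11)) + (-13)·(-11−(-10)) + 8·(-10−(-16))) = ½·(105/2 + 13 + 48) = 227/4.
[WYZ] = ½·((-187/18)·(-16−(-11)) + (-13)·(-11−(-133/9)) + 8·(-133/9−(-16))) = ½·(935/18 − 442/9 + 88/9) = 227/36, so the X-coordinate is (227/36)/(227/4) = 1/9.
[XWZ] = ½·((-21/2)·(-133/9−(-11)) + (-187/18)·(-11−(-10)) + 8·(-10−(-133/9))) = ½·(119/3 + 187/18 + 344/9) = 1589/36, so the Y-coordinate is 7/9.
[XYW] = ½·((-21/2)·(-16−(-133/9)) + (-13)·(-133/9−(-10)) + (-187/18)·(-10−(-16))) = ½·(77/6 + 559/9 − 187/3) = 227/36, so the Z-coordinate is 1/9.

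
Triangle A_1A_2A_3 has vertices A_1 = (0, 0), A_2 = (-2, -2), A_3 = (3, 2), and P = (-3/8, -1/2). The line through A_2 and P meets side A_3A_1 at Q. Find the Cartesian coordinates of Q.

(3/5, 2/5)

Barycentric coordinates of P with respect to A_1A_2A_3: (1/2, 3/8, 1/8).
On side A_3A_1 the A_2-coordinate is zero; dropping P's A_2-weight 3/8 and renormalizing the remaining 1/8 : 1/2 gives weights 1/5, 4/5 on A_3, A_1.
Q = (1/5)·(3, 2) + (4/5)·(0, 0) = (3/5, 2/5).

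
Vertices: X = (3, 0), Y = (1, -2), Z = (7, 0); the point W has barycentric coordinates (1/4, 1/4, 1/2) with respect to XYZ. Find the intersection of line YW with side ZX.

Line YW meets ZX where the Y-coordinate vanishes; zeroing W's Y-weight and renormalizing leaves Z, X-weights 1/2 : 1/4 → (2/3, 1/3).
So V = (2/3)·Z + (1/3)·X = (17/3, 0).

(17/3, 0)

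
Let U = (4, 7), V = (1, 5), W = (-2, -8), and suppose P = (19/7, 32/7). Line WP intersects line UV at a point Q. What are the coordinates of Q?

Barycentric coordinates of P with respect to UVW: (5/7, 1/7, 1/7).
On side UV the W-coordinate is zero; dropping P's W-weight 1/7 and renormalizing the remaining 5/7 : 1/7 gives weights 5/6, 1/6 on U, V.
Q = (5/6)·(4, 7) + (1/6)·(1, 5) = (7/2, 20/3).

(7/2, 20/3)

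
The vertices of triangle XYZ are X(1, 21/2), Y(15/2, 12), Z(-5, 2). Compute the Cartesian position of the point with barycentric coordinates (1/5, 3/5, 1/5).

W = (1/5)·X + (3/5)·Y + (1/5)·Z.
x-coordinate: (1/5)·1 + (3/5)·(15/2) + (1/5)·(-5) = 37/10.
y-coordinate: (1/5)·(21/2) + (3/5)·12 + (1/5)·2 = 97/10.

(37/10, 97/10)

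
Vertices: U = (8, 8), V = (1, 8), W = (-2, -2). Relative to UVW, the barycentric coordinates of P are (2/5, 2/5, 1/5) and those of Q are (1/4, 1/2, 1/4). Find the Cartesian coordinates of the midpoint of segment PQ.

Barycentric coordinates of the midpoint are the average: (13/40, 9/20, 9/40).
Converting: (13/40)·U + (9/20)·V + (9/40)·W = (13/5, 23/4).

(13/5, 23/4)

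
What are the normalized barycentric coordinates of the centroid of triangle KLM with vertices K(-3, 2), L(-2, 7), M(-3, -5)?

(1/3, 1/3, 1/3)

The centroid is the average of the vertices, so each weight is 1/3.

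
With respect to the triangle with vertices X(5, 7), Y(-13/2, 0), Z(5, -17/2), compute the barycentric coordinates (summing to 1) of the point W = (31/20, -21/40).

(7/20, 3/10, 7/20)

Signed area of the reference triangle: [XYZ] = ½·(5·(0−(-17/2)) + (-13/2)·(-17/2−7) + 5·(7−0)) = ½·(85/2 + 403/4 + 35) = 713/8.
[WYZ] = ½·((31/20)·(0−(-17/2)) + (-13/2)·(-17/2−(-21/40)) + 5·(-21/40−0)) = ½·(527/40 + 4147/80 − 21/8) = 4991/160, so the X-coordinate is (4991/160)/(713/8) = 7/20.
[XWZ] = ½·(5·(-21/40−(-17/2)) + (31/20)·(-17/2−7) + 5·(7−(-21/40))) = ½·(319/8 − 961/40 + 301/8) = 2139/80, so the Y-coordinate is 3/10.
[XYW] = ½·(5·(0−(-21/40)) + (-13/2)·(-21/40−7) + (31/20)·(7−0)) = ½·(21/8 + 3913/80 + 217/20) = 4991/160, so the Z-coordinate is 7/20.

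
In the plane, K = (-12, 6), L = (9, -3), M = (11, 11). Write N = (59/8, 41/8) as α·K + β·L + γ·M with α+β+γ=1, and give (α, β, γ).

(1/8, 3/8, 1/2)

Signed area of the reference triangle: [KLM] = ½·((-12)·(-3−11) + 9·(11−6) + 11·(6−(-3))) = ½·(168 + 45 + 99) = 156.
[NLM] = ½·((59/8)·(-3−11) + 9·(11−(41/8)) + 11·(41/8−(-3))) = ½·(-413/4 + 423/8 + 715/8) = 39/2, so the K-coordinate is (39/2)/156 = 1/8.
[KNM] = ½·((-12)·(41/8−11) + (59/8)·(11−6) + 11·(6−(41/8))) = ½·(141/2 + 295/8 + 77/8) = 117/2, so the L-coordinate is 3/8.
[KLN] = ½·((-12)·(-3−(41/8)) + 9·(41/8−6) + (59/8)·(6−(-3))) = ½·(195/2 − 63/8 + 531/8) = 78, so the M-coordinate is 1/2.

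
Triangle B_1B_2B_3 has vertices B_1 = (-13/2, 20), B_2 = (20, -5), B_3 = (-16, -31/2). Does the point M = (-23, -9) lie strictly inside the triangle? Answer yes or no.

no

Barycentric coordinates of M: (410/1571, -1241/4713, 4724/4713).
The three coordinates are positive, negative, positive; a point is interior exactly when all three are positive.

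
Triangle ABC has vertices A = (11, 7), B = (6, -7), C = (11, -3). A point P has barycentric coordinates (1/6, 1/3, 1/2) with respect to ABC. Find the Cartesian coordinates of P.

P = (1/6)·A + (1/3)·B + (1/2)·C.
x-coordinate: (1/6)·11 + (1/3)·6 + (1/2)·11 = 28/3.
y-coordinate: (1/6)·7 + (1/3)·(-7) + (1/2)·(-3) = -8/3.

(28/3, -8/3)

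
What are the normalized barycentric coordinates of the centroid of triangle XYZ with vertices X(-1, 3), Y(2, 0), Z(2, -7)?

The centroid is the average of the vertices, so each weight is 1/3.

(1/3, 1/3, 1/3)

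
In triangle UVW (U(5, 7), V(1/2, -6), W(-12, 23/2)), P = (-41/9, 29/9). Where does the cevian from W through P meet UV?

Barycentric coordinates of P with respect to UVW: (1/9, 4/9, 4/9).
On side UV the W-coordinate is zero; dropping P's W-weight 4/9 and renormalizing the remaining 1/9 : 4/9 gives weights 1/5, 4/5 on U, V.
Q = (1/5)·(5, 7) + (4/5)·(1/2, -6) = (7/5, -17/5).

(7/5, -17/5)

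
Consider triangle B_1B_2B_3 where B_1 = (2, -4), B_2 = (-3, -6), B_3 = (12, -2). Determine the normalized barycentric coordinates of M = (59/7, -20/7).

Signed area of the reference triangle: [B_1B_2B_3] = ½·(2·(-6−(-2)) + (-3)·(-2−(-4)) + 12·(-4−(-6))) = ½·(-8 − 6 + 24) = 5.
[MB_2B_3] = ½·((59/7)·(-6−(-2)) + (-3)·(-2−(-20/7)) + 12·(-20/7−(-6))) = ½·(-236/7 − 18/7 + 264/7) = 5/7, so the B_1-coordinate is (5/7)/5 = 1/7.
[B_1MB_3] = ½·(2·(-20/7−(-2)) + (59/7)·(-2−(-4)) + 12·(-4−(-20/7))) = ½·(-12/7 + 118/7 − 96/7) = 5/7, so the B_2-coordinate is 1/7.
[B_1B_2M] = ½·(2·(-6−(-20/7)) + (-3)·(-20/7−(-4)) + (59/7)·(-4−(-6))) = ½·(-44/7 − 24/7 + 118/7) = 25/7, so the B_3-coordinate is 5/7.
Check: 1/7 + 1/7 + 5/7 = 1.

(1/7, 1/7, 5/7)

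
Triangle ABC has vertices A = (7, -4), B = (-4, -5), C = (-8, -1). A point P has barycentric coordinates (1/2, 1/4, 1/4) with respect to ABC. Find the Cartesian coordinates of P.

P = (1/2)·A + (1/4)·B + (1/4)·C.
x-coordinate: (1/2)·7 + (1/4)·(-4) + (1/4)·(-8) = 1/2.
y-coordinate: (1/2)·(-4) + (1/4)·(-5) + (1/4)·(-1) = -7/2.

(1/2, -7/2)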